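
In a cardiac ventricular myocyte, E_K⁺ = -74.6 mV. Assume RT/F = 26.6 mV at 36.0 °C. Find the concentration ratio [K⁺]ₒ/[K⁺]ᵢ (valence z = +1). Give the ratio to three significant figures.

ln([out]/[in]) = E·z/(26.6) = -74.6 × 1 / 26.6 = -2.8045
[out]/[in] = e^(-2.8045) = 0.06054

0.0605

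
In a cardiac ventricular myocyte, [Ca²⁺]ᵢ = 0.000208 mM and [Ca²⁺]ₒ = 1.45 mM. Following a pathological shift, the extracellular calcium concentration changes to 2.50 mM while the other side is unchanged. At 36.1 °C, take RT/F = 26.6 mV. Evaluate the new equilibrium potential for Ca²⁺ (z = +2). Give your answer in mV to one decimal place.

124.9 mV

After the shift: [Ca²⁺]_out = 2.50, [Ca²⁺]_in = 0.000208 mM.
E_new = (26.6/2)·ln(2.50/0.000208) = 13.30 · (9.3943) = 124.94 mV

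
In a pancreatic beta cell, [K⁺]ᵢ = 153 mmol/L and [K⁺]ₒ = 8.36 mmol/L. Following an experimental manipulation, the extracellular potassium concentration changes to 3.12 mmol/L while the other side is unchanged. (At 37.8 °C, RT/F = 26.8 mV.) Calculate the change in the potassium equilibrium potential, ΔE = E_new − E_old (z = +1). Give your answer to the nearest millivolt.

E_old = (26.8/1)·ln(8.36/153) = -77.91 mV
E_new = (26.8/1)·ln(3.12/153) = -104.32 mV
ΔE = -104.32 − (-77.91) = -26.41 mV

-26 mV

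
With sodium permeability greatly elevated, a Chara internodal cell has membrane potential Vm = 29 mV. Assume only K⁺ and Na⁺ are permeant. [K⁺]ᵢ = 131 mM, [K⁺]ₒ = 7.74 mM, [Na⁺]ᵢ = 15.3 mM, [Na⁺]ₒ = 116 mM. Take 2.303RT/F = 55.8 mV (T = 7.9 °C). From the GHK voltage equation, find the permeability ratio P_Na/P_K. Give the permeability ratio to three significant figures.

Let α = P_Na/P_K. GHK: Vm = 55.8·log₁₀[(Kₒ + α·Naₒ)/(Kᵢ + α·Naᵢ)].
10^(Vm/55.8) = 10^(29.0/55.8) = 3.3091
So 3.3091·(Kᵢ + α·Naᵢ) = Kₒ + α·Naₒ → α = (3.3091·131.0 − 7.74) / (116.0 − 3.3091·15.3)
α = (433.5 − 7.74) / (116.0 − 50.63) = 425.8/65.37 = 6.513

6.51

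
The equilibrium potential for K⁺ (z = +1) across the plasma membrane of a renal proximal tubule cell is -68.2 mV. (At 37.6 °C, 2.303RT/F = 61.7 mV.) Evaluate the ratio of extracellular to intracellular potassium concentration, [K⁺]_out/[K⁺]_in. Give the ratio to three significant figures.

0.0785

log₁₀([out]/[in]) = E·z/(61.7) = -68.2 × 1 / 61.7 = -1.1053
[out]/[in] = 10^(-1.1053) = 0.07846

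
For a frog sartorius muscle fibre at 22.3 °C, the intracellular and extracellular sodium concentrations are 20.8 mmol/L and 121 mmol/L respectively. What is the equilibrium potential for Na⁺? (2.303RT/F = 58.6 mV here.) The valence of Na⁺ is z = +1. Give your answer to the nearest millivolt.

E = (58.6/z) · log₁₀([Na⁺]_out/[Na⁺]_in) with z = +1.
= (58.6/1) · log₁₀(121/20.8) = 58.60 · log₁₀(5.817)
= 58.60 · (0.7647) = 44.81 mV

45 mV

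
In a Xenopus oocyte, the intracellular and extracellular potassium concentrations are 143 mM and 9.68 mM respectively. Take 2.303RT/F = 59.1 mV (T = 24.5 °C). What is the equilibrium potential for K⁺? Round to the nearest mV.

E = (59.1/z) · log₁₀([K⁺]_out/[K⁺]_in) with z = +1.
= (59.1/1) · log₁₀(9.68/143) = 59.10 · log₁₀(0.06769)
= 59.10 · (-1.1695) = -69.12 mV

-69 mV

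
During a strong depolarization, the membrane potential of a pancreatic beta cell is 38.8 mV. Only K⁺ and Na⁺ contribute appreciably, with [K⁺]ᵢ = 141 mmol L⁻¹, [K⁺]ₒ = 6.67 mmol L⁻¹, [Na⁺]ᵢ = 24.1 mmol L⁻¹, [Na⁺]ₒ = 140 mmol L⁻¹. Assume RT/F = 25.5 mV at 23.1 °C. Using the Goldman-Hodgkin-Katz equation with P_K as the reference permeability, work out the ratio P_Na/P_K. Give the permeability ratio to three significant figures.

Let α = P_Na/P_K. GHK: Vm = 25.5·ln[(Kₒ + α·Naₒ)/(Kᵢ + α·Naᵢ)].
e^(Vm/25.5) = e^(38.8/25.5) = 4.5794
So 4.5794·(Kᵢ + α·Naᵢ) = Kₒ + α·Naₒ → α = (4.5794·141.0 − 6.67) / (140.0 − 4.5794·24.1)
α = (645.7 − 6.67) / (140.0 − 110.4) = 639/29.64 = 21.56

21.6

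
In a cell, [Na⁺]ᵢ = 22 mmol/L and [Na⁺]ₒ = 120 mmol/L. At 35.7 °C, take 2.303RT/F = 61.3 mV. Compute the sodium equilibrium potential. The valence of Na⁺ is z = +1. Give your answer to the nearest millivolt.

E = (61.3/z) · log₁₀([Na⁺]_out/[Na⁺]_in) with z = +1.
= (61.3/1) · log₁₀(120/22) = 61.30 · log₁₀(5.455)
= 61.30 · (0.7368) = 45.16 mV

45 mV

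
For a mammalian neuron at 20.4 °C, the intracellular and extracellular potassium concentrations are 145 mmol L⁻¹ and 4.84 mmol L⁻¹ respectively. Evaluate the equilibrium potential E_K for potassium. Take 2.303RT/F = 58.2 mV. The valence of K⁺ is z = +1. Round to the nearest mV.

E = (58.2/z) · log₁₀([K⁺]_out/[K⁺]_in) with z = +1.
= (58.2/1) · log₁₀(4.84/145) = 58.20 · log₁₀(0.03338)
= 58.20 · (-1.4765) = -85.93 mV

-86 mV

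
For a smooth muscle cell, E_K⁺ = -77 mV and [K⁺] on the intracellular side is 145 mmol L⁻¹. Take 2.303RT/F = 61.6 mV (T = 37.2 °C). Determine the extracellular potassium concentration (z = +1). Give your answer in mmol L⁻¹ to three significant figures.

8.15 mmol L⁻¹

Nernst: E = (61.6/1) · log₁₀([out]/[in]), so log₁₀([out]/[in]) = -77.0 × 1 / 61.6 = -1.2500.
[out]/[in] = 10^(-1.2500) = 0.05623.
[out] = 0.05623 × 145 = 8.154 mmol L⁻¹.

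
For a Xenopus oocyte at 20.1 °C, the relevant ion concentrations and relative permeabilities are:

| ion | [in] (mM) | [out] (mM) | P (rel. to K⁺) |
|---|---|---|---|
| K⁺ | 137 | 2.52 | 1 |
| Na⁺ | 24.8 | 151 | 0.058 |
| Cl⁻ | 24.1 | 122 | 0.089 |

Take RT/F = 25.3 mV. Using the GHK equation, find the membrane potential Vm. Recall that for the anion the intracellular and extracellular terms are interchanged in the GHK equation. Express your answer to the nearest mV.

-61 mV

Vm = 25.3 · ln[(Σ P·[cation]ₒ + Σ P·[anion]ᵢ) / (Σ P·[cation]ᵢ + Σ P·[anion]ₒ)]
Numerator = 1×2.52 + 0.058×151 + 0.089×24.1 = 13.42
Denominator = 1×137 + 0.058×24.8 + 0.089×122 = 149.3
Vm = 25.3 · ln(0.089908) = 25.3 × (-2.4090) = -60.95 mV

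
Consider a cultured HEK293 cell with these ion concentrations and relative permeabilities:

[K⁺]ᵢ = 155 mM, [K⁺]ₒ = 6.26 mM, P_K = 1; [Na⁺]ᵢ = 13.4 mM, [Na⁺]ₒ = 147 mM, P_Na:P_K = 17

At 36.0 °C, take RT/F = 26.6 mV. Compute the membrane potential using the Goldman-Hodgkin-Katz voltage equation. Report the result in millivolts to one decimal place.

50.0 mV

Vm = 26.6 · ln[(Σ P·[cation]ₒ + Σ P·[anion]ᵢ) / (Σ P·[cation]ᵢ + Σ P·[anion]ₒ)]
Numerator = 1×6.26 + 17×147 = 2505
Denominator = 1×155 + 17×13.4 = 382.8
Vm = 26.6 · ln(6.5446) = 26.6 × (1.8786) = 49.97 mV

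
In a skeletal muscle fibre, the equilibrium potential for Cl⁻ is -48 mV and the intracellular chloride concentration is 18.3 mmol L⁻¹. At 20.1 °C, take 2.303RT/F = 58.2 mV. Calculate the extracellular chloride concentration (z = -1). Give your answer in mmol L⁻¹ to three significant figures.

Nernst: E = (58.2/-1) · log₁₀([out]/[in]), so log₁₀([out]/[in]) = -48.0 × -1 / 58.2 = 0.8247.
[out]/[in] = 10^(0.8247) = 6.679.
[out] = 6.679 × 18.3 = 122.2 mmol L⁻¹.

122 mmol L⁻¹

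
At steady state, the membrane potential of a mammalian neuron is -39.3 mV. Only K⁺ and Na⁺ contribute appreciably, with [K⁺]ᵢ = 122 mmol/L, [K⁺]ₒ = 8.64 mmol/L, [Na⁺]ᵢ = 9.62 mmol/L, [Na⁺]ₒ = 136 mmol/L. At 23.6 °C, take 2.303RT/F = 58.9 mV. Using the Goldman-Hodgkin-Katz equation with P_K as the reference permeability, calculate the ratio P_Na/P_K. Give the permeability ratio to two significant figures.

0.13

Let α = P_Na/P_K. GHK: Vm = 58.9·log₁₀[(Kₒ + α·Naₒ)/(Kᵢ + α·Naᵢ)].
10^(Vm/58.9) = 10^(-39.3/58.9) = 0.21516
So 0.21516·(Kᵢ + α·Naᵢ) = Kₒ + α·Naₒ → α = (0.21516·122.0 − 8.64) / (136.0 − 0.21516·9.62)
α = (26.25 − 8.64) / (136.0 − 2.07) = 17.61/133.9 = 0.1315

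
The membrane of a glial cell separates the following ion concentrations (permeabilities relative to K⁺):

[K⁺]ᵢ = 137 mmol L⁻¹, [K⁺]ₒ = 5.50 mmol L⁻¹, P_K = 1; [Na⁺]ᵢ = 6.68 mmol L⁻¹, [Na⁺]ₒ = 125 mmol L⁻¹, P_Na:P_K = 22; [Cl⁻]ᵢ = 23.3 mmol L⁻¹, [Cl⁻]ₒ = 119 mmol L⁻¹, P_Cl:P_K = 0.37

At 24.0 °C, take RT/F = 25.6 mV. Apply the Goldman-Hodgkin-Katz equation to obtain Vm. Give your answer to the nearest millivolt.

Vm = 25.6 · ln[(Σ P·[cation]ₒ + Σ P·[anion]ᵢ) / (Σ P·[cation]ᵢ + Σ P·[anion]ₒ)]
Numerator = 1×5.50 + 22×125 + 0.37×23.3 = 2764
Denominator = 1×137 + 22×6.68 + 0.37×119 = 328
Vm = 25.6 · ln(8.4275) = 25.6 × (2.1315) = 54.57 mV

55 mV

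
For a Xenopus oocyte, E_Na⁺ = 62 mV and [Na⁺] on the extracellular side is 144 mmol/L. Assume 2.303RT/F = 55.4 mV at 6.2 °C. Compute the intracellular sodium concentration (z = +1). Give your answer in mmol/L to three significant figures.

10.9 mmol/L

Nernst: E = (55.4/1) · log₁₀([out]/[in]), so log₁₀([out]/[in]) = 62.0 × 1 / 55.4 = 1.1191.
[out]/[in] = 10^(1.1191) = 13.16.
[in] = 144 / 13.16 = 10.95 mmol/L.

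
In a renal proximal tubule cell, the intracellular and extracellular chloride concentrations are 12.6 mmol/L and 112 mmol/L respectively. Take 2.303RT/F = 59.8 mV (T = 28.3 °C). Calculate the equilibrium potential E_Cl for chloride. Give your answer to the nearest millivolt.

E = (59.8/z) · log₁₀([Cl⁻]_out/[Cl⁻]_in) with z = -1.
For an anion, dividing by z = -1 reverses the sign.
= (59.8/-1) · log₁₀(112/12.6) = -59.80 · log₁₀(8.889)
= -59.80 · (0.9488) = -56.74 mV

-57 mV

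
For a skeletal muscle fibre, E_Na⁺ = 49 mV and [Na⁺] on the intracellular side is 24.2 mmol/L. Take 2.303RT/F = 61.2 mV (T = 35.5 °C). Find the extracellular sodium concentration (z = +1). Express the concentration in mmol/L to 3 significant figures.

Nernst: E = (61.2/1) · log₁₀([out]/[in]), so log₁₀([out]/[in]) = 49.0 × 1 / 61.2 = 0.8007.
[out]/[in] = 10^(0.8007) = 6.319.
[out] = 6.319 × 24.2 = 152.9 mmol/L.

153 mmol/L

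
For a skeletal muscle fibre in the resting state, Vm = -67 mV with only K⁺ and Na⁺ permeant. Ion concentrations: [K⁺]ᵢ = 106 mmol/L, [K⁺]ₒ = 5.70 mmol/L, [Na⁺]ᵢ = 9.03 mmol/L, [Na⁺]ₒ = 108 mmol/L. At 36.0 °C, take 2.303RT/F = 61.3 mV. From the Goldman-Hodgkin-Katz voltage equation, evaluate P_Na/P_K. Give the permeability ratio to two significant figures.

0.027

Let α = P_Na/P_K. GHK: Vm = 61.3·log₁₀[(Kₒ + α·Naₒ)/(Kᵢ + α·Naᵢ)].
10^(Vm/61.3) = 10^(-67.0/61.3) = 0.080726
So 0.080726·(Kᵢ + α·Naᵢ) = Kₒ + α·Naₒ → α = (0.080726·106.0 − 5.7) / (108.0 − 0.080726·9.03)
α = (8.557 − 5.7) / (108.0 − 0.729) = 2.857/107.3 = 0.02663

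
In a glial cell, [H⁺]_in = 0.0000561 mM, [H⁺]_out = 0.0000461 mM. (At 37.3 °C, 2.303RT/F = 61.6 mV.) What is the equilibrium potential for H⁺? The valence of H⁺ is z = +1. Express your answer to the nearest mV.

E = (61.6/z) · log₁₀([H⁺]_out/[H⁺]_in) with z = +1.
= (61.6/1) · log₁₀(0.0000461/0.0000561) = 61.60 · log₁₀(0.8217)
= 61.60 · (-0.0853) = -5.25 mV

-5 mV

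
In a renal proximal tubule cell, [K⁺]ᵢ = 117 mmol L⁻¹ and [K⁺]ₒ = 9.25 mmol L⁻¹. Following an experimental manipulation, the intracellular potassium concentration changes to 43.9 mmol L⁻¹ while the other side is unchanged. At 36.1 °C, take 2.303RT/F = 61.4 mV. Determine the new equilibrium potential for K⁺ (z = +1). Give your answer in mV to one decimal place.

After the shift: [K⁺]_out = 9.25, [K⁺]_in = 43.9 mmol L⁻¹.
E_new = (61.4/1)·log₁₀(9.25/43.9) = 61.40 · (-0.6763) = -41.53 mV

-41.5 mV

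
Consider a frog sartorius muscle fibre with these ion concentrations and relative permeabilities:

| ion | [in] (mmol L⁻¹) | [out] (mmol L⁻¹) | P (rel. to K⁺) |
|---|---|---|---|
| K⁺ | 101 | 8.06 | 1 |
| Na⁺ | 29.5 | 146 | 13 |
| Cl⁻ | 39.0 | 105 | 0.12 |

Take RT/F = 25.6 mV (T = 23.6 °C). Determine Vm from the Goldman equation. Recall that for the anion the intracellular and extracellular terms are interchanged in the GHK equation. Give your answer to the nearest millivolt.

Vm = 25.6 · ln[(Σ P·[cation]ₒ + Σ P·[anion]ᵢ) / (Σ P·[cation]ᵢ + Σ P·[anion]ₒ)]
Numerator = 1×8.06 + 13×146 + 0.12×39.0 = 1911
Denominator = 1×101 + 13×29.5 + 0.12×105 = 497.1
Vm = 25.6 · ln(3.8438) = 25.6 × (1.3465) = 34.47 mV

34 mV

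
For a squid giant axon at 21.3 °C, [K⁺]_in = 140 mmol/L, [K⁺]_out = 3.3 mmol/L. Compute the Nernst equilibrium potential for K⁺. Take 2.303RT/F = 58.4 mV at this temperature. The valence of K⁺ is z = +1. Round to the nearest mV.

-95 mV

E = (58.4/z) · log₁₀([K⁺]_out/[K⁺]_in) with z = +1.
= (58.4/1) · log₁₀(3.3/140) = 58.40 · log₁₀(0.02357)
= 58.40 · (-1.6276) = -95.05 mV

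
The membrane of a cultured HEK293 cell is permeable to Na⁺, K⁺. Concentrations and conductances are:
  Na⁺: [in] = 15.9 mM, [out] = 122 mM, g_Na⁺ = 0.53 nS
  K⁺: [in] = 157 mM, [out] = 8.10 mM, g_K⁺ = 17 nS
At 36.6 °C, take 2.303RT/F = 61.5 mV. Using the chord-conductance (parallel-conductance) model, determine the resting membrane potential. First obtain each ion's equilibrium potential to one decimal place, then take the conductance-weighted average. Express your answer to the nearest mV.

-75 mV

E_Na⁺ = (61.5/1)·log₁₀(122/15.9) = 54.4 mV
E_K⁺ = (61.5/1)·log₁₀(8.10/157) = -79.2 mV
Vm = (Σ gᵢEᵢ)/(Σ gᵢ) = (0.53·54.4 + 17·-79.2) / (0.53 + 17)
= -1317.57 / 17.53 = -75.16 mV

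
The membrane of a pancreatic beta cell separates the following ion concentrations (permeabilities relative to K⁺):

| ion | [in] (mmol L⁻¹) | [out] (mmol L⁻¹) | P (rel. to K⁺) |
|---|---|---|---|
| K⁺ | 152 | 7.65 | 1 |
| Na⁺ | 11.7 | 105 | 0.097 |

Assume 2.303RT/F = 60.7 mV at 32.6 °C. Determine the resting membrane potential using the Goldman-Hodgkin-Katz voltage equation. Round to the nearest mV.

Vm = 60.7 · log₁₀[(Σ P·[cation]ₒ + Σ P·[anion]ᵢ) / (Σ P·[cation]ᵢ + Σ P·[anion]ₒ)]
Numerator = 1×7.65 + 0.097×105 = 17.84
Denominator = 1×152 + 0.097×11.7 = 153.1
Vm = 60.7 · log₁₀(0.11647) = 60.7 × (-0.9338) = -56.68 mV

-57 mV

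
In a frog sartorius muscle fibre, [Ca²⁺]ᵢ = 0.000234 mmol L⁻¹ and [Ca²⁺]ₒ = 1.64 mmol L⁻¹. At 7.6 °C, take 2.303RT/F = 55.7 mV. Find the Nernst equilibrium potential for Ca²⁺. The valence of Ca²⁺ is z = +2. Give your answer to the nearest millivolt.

107 mV

E = (55.7/z) · log₁₀([Ca²⁺]_out/[Ca²⁺]_in) with z = +2.
= (55.7/2) · log₁₀(1.64/0.000234) = 27.85 · log₁₀(7009)
= 27.85 · (3.8456) = 107.10 mV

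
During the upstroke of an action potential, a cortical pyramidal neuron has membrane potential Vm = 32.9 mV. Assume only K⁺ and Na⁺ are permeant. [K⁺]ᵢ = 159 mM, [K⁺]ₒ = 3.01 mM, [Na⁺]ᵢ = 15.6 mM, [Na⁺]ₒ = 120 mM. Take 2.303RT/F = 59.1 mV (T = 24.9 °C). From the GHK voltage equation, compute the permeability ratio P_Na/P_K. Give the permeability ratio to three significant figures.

Let α = P_Na/P_K. GHK: Vm = 59.1·log₁₀[(Kₒ + α·Naₒ)/(Kᵢ + α·Naᵢ)].
10^(Vm/59.1) = 10^(32.9/59.1) = 3.6032
So 3.6032·(Kᵢ + α·Naᵢ) = Kₒ + α·Naₒ → α = (3.6032·159.0 − 3.01) / (120.0 − 3.6032·15.6)
α = (572.9 − 3.01) / (120.0 − 56.21) = 569.9/63.79 = 8.934

8.93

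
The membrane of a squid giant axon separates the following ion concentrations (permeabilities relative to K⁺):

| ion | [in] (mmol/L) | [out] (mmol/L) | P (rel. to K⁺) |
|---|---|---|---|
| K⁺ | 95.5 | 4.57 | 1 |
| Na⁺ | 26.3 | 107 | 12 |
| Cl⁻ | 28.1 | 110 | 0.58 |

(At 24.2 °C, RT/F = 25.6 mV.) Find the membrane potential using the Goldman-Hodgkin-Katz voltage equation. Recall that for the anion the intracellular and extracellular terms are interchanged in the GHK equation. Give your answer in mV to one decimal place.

Vm = 25.6 · ln[(Σ P·[cation]ₒ + Σ P·[anion]ᵢ) / (Σ P·[cation]ᵢ + Σ P·[anion]ₒ)]
Numerator = 1×4.57 + 12×107 + 0.58×28.1 = 1305
Denominator = 1×95.5 + 12×26.3 + 0.58×110 = 474.9
Vm = 25.6 · ln(2.7477) = 25.6 × (1.0108) = 25.88 mV

25.9 mV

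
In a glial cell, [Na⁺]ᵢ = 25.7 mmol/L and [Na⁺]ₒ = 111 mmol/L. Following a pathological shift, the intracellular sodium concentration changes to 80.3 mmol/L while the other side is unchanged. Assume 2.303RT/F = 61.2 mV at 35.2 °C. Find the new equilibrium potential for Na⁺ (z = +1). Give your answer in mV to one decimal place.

After the shift: [Na⁺]_out = 111, [Na⁺]_in = 80.3 mmol/L.
E_new = (61.2/1)·log₁₀(111/80.3) = 61.20 · (0.1406) = 8.61 mV

8.6 mV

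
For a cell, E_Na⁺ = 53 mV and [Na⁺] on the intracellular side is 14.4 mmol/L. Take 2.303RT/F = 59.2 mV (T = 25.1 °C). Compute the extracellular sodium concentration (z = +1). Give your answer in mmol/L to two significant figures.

110 mmol/L

Nernst: E = (59.2/1) · log₁₀([out]/[in]), so log₁₀([out]/[in]) = 53.0 × 1 / 59.2 = 0.8953.
[out]/[in] = 10^(0.8953) = 7.857.
[out] = 7.857 × 14.4 = 113.1 mmol/L.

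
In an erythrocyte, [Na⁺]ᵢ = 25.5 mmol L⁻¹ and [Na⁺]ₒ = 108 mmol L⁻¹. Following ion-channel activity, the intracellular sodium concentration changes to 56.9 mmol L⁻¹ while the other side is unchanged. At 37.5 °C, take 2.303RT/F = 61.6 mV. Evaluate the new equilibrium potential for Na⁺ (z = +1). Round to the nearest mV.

17 mV

After the shift: [Na⁺]_out = 108, [Na⁺]_in = 56.9 mmol L⁻¹.
E_new = (61.6/1)·log₁₀(108/56.9) = 61.60 · (0.2783) = 17.14 mV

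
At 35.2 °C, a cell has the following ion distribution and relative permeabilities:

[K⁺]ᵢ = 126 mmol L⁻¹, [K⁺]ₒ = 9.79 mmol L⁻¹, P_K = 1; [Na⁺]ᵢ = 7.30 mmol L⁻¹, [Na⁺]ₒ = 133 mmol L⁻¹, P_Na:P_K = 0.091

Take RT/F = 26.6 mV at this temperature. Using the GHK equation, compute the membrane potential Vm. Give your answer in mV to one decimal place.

-46.7 mV

Vm = 26.6 · ln[(Σ P·[cation]ₒ + Σ P·[anion]ᵢ) / (Σ P·[cation]ᵢ + Σ P·[anion]ₒ)]
Numerator = 1×9.79 + 0.091×133 = 21.89
Denominator = 1×126 + 0.091×7.30 = 126.7
Vm = 26.6 · ln(0.17284) = 26.6 × (-1.7554) = -46.69 mV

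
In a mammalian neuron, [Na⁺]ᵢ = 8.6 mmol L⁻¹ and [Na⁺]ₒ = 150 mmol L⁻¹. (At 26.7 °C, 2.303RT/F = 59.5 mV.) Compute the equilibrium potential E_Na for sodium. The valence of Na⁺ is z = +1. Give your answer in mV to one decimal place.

E = (59.5/z) · log₁₀([Na⁺]_out/[Na⁺]_in) with z = +1.
= (59.5/1) · log₁₀(150/8.6) = 59.50 · log₁₀(17.44)
= 59.50 · (1.2416) = 73.87 mV

73.9 mV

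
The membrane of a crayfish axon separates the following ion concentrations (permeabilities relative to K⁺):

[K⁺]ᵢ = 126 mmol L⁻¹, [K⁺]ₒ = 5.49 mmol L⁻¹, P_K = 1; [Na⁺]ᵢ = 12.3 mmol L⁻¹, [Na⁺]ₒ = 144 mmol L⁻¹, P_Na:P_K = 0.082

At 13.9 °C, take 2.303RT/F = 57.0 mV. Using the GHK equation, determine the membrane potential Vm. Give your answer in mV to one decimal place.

-49.4 mV

Vm = 57.0 · log₁₀[(Σ P·[cation]ₒ + Σ P·[anion]ᵢ) / (Σ P·[cation]ᵢ + Σ P·[anion]ₒ)]
Numerator = 1×5.49 + 0.082×144 = 17.3
Denominator = 1×126 + 0.082×12.3 = 127
Vm = 57.0 · log₁₀(0.1362) = 57.0 × (-0.8658) = -49.35 mV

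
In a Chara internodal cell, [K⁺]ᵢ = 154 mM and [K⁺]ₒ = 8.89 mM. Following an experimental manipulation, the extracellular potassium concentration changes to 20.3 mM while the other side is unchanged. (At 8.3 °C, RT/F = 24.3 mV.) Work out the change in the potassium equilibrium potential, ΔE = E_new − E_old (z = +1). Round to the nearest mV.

E_old = (24.3/1)·ln(8.89/154) = -69.30 mV
E_new = (24.3/1)·ln(20.3/154) = -49.24 mV
ΔE = -49.24 − (-69.30) = 20.06 mV

20 mV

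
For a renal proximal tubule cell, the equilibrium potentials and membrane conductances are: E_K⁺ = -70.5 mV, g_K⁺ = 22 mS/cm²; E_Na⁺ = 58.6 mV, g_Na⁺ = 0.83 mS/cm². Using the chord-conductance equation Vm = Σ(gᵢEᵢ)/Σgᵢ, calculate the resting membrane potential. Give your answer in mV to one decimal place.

Σ gᵢEᵢ = 22·(-70.5) + 0.83·(58.6) = -1502.36
Σ gᵢ = 22 + 0.83 = 22.83
Vm = -1502.36 / 22.83 = -65.81 mV

-65.8 mV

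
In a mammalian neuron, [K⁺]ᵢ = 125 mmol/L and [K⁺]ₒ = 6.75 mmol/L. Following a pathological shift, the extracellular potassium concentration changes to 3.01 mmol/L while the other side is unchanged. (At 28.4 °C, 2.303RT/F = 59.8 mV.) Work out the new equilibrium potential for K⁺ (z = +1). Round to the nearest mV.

-97 mV

After the shift: [K⁺]_out = 3.01, [K⁺]_in = 125 mmol/L.
E_new = (59.8/1)·log₁₀(3.01/125) = 59.80 · (-1.6183) = -96.78 mV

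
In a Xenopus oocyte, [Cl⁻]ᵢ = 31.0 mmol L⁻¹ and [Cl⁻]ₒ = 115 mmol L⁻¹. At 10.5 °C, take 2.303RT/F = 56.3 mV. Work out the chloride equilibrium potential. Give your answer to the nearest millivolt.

E = (56.3/z) · log₁₀([Cl⁻]_out/[Cl⁻]_in) with z = -1.
For an anion, dividing by z = -1 reverses the sign.
= (56.3/-1) · log₁₀(115/31.0) = -56.30 · log₁₀(3.71)
= -56.30 · (0.5693) = -32.05 mV

-32 mV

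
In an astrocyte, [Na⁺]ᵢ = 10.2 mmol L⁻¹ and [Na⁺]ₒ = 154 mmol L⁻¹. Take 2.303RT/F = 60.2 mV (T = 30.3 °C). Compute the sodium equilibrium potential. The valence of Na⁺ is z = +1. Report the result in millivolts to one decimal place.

E = (60.2/z) · log₁₀([Na⁺]_out/[Na⁺]_in) with z = +1.
= (60.2/1) · log₁₀(154/10.2) = 60.20 · log₁₀(15.1)
= 60.20 · (1.1789) = 70.97 mV

71.0 mV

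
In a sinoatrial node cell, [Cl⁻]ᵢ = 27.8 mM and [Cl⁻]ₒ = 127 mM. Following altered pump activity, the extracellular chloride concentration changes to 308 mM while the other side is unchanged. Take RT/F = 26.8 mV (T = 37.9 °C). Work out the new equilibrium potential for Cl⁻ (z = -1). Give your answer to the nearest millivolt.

After the shift: [Cl⁻]_out = 308, [Cl⁻]_in = 27.8 mM.
E_new = (26.8/-1)·ln(308/27.8) = -26.80 · (2.4051) = -64.46 mV

-64 mV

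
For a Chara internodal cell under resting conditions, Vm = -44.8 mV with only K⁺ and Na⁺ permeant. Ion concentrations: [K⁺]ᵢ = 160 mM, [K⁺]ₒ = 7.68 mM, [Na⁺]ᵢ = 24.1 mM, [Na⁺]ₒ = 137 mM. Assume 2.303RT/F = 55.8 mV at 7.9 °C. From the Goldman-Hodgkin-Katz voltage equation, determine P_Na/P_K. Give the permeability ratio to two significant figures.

0.13

Let α = P_Na/P_K. GHK: Vm = 55.8·log₁₀[(Kₒ + α·Naₒ)/(Kᵢ + α·Naᵢ)].
10^(Vm/55.8) = 10^(-44.8/55.8) = 0.15745
So 0.15745·(Kᵢ + α·Naᵢ) = Kₒ + α·Naₒ → α = (0.15745·160.0 − 7.68) / (137.0 − 0.15745·24.1)
α = (25.19 − 7.68) / (137.0 − 3.794) = 17.51/133.2 = 0.1315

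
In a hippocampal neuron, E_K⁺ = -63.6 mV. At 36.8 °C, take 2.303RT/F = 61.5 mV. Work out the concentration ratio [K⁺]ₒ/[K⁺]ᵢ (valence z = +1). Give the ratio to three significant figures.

log₁₀([out]/[in]) = E·z/(61.5) = -63.6 × 1 / 61.5 = -1.0341
[out]/[in] = 10^(-1.0341) = 0.09244

0.0924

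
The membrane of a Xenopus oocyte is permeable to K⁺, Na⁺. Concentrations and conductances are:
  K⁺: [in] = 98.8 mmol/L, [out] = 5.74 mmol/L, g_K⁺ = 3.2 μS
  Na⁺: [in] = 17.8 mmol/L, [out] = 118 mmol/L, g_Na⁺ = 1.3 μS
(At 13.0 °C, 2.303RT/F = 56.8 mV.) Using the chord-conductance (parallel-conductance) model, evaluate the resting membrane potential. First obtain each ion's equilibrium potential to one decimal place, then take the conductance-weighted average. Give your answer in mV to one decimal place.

E_K⁺ = (56.8/1)·log₁₀(5.74/98.8) = -70.2 mV
E_Na⁺ = (56.8/1)·log₁₀(118/17.8) = 46.7 mV
Vm = (Σ gᵢEᵢ)/(Σ gᵢ) = (3.2·-70.2 + 1.3·46.7) / (3.2 + 1.3)
= -163.93 / 4.5 = -36.43 mV

-36.4 mV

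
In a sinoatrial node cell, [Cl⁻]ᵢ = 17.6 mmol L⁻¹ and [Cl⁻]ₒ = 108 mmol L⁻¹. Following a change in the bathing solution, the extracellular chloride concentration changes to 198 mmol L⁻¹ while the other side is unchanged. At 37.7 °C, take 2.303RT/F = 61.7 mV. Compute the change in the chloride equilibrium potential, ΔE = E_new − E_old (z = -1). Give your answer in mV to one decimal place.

E_old = (61.7/-1)·log₁₀(108/17.6) = -48.61 mV
E_new = (61.7/-1)·log₁₀(198/17.6) = -64.86 mV
ΔE = -64.86 − (-48.61) = -16.24 mV

-16.2 mV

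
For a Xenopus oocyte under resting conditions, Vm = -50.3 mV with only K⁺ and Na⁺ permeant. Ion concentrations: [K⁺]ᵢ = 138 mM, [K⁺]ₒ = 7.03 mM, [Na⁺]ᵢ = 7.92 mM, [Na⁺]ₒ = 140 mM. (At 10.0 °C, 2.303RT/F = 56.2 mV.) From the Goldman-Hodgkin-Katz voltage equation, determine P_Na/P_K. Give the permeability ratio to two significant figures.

0.076

Let α = P_Na/P_K. GHK: Vm = 56.2·log₁₀[(Kₒ + α·Naₒ)/(Kᵢ + α·Naᵢ)].
10^(Vm/56.2) = 10^(-50.3/56.2) = 0.12735
So 0.12735·(Kᵢ + α·Naᵢ) = Kₒ + α·Naₒ → α = (0.12735·138.0 − 7.03) / (140.0 − 0.12735·7.92)
α = (17.57 − 7.03) / (140.0 − 1.009) = 10.54/139 = 0.07586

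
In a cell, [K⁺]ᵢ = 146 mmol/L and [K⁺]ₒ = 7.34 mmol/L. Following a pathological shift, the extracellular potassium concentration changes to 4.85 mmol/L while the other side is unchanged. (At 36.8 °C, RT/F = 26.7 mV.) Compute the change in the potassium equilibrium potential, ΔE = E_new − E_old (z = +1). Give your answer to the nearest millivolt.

E_old = (26.7/1)·ln(7.34/146) = -79.84 mV
E_new = (26.7/1)·ln(4.85/146) = -90.90 mV
ΔE = -90.90 − (-79.84) = -11.06 mV

-11 mV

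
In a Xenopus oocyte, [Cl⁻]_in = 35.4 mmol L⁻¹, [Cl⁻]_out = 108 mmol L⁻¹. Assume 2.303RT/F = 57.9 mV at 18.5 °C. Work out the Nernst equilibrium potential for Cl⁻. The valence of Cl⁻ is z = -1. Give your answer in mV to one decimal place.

-28.0 mV

E = (57.9/z) · log₁₀([Cl⁻]_out/[Cl⁻]_in) with z = -1.
For an anion, dividing by z = -1 reverses the sign.
= (57.9/-1) · log₁₀(108/35.4) = -57.90 · log₁₀(3.051)
= -57.90 · (0.4844) = -28.05 mV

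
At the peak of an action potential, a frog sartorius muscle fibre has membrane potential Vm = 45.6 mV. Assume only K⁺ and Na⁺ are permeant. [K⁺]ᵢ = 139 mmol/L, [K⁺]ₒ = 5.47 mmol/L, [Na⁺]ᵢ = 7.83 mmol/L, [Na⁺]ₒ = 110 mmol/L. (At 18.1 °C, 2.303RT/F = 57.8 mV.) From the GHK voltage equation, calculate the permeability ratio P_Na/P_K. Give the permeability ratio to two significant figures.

Let α = P_Na/P_K. GHK: Vm = 57.8·log₁₀[(Kₒ + α·Naₒ)/(Kᵢ + α·Naᵢ)].
10^(Vm/57.8) = 10^(45.6/57.8) = 6.1507
So 6.1507·(Kᵢ + α·Naᵢ) = Kₒ + α·Naₒ → α = (6.1507·139.0 − 5.47) / (110.0 − 6.1507·7.83)
α = (855 − 5.47) / (110.0 − 48.16) = 849.5/61.84 = 13.74

14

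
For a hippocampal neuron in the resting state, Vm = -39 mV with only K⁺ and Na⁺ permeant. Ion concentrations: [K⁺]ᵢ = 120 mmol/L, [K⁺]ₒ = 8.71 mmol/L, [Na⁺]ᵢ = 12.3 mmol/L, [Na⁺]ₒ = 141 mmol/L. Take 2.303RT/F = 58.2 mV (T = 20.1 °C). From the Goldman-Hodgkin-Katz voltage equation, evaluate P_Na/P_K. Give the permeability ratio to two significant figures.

0.12

Let α = P_Na/P_K. GHK: Vm = 58.2·log₁₀[(Kₒ + α·Naₒ)/(Kᵢ + α·Naᵢ)].
10^(Vm/58.2) = 10^(-39.0/58.2) = 0.21375
So 0.21375·(Kᵢ + α·Naᵢ) = Kₒ + α·Naₒ → α = (0.21375·120.0 − 8.71) / (141.0 − 0.21375·12.3)
α = (25.65 − 8.71) / (141.0 − 2.629) = 16.94/138.4 = 0.1224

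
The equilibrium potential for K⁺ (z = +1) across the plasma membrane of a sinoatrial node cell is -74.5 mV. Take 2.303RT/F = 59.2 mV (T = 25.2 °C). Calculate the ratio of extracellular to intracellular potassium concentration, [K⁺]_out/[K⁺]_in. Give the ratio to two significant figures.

log₁₀([out]/[in]) = E·z/(59.2) = -74.5 × 1 / 59.2 = -1.2584
[out]/[in] = 10^(-1.2584) = 0.05515

0.055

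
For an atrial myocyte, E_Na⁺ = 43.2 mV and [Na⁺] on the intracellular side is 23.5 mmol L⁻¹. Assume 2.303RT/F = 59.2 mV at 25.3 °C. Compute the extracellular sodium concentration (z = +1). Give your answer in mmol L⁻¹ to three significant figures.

Nernst: E = (59.2/1) · log₁₀([out]/[in]), so log₁₀([out]/[in]) = 43.2 × 1 / 59.2 = 0.7297.
[out]/[in] = 10^(0.7297) = 5.367.
[out] = 5.367 × 23.5 = 126.1 mmol L⁻¹.

126 mmol L⁻¹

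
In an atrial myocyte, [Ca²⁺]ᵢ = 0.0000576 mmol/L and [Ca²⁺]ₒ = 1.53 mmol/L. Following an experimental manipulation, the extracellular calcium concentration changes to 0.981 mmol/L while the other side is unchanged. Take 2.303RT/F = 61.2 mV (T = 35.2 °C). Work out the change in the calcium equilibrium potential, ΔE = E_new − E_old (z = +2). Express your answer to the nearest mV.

-6 mV

E_old = (61.2/2)·log₁₀(1.53/0.0000576) = 135.38 mV
E_new = (61.2/2)·log₁₀(0.981/0.0000576) = 129.48 mV
ΔE = 129.48 − (135.38) = -5.91 mV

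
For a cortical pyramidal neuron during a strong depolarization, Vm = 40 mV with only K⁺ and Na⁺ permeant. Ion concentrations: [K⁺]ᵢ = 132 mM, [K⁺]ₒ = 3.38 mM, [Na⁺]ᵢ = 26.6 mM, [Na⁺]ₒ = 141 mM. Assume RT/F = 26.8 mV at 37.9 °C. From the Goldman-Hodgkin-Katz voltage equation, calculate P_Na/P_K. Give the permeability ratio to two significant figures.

26

Let α = P_Na/P_K. GHK: Vm = 26.8·ln[(Kₒ + α·Naₒ)/(Kᵢ + α·Naᵢ)].
e^(Vm/26.8) = e^(40.0/26.8) = 4.4484
So 4.4484·(Kᵢ + α·Naᵢ) = Kₒ + α·Naₒ → α = (4.4484·132.0 − 3.38) / (141.0 − 4.4484·26.6)
α = (587.2 − 3.38) / (141.0 − 118.3) = 583.8/22.67 = 25.75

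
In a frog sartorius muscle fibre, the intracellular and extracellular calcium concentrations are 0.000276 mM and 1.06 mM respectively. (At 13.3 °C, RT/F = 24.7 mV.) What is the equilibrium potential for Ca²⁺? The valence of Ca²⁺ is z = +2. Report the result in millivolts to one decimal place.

101.9 mV

E = (24.7/z) · ln([Ca²⁺]_out/[Ca²⁺]_in) with z = +2.
= (24.7/2) · ln(1.06/0.000276) = 12.35 · ln(3841)
= 12.35 · (8.2534) = 101.93 mV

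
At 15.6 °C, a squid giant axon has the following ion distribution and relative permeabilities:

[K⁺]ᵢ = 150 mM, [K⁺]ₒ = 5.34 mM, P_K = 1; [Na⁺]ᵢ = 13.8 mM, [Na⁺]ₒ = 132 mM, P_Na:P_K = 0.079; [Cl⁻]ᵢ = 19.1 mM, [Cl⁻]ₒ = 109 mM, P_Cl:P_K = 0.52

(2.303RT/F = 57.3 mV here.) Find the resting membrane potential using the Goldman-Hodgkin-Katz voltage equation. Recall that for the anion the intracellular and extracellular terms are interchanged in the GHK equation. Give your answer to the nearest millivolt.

Vm = 57.3 · log₁₀[(Σ P·[cation]ₒ + Σ P·[anion]ᵢ) / (Σ P·[cation]ᵢ + Σ P·[anion]ₒ)]
Numerator = 1×5.34 + 0.079×132 + 0.52×19.1 = 25.7
Denominator = 1×150 + 0.079×13.8 + 0.52×109 = 207.8
Vm = 57.3 · log₁₀(0.12369) = 57.3 × (-0.9077) = -52.01 mV

-52 mV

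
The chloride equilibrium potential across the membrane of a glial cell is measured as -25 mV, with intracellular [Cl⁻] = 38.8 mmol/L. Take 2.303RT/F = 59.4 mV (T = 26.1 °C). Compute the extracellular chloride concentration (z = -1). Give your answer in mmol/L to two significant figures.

Nernst: E = (59.4/-1) · log₁₀([out]/[in]), so log₁₀([out]/[in]) = -25.0 × -1 / 59.4 = 0.4209.
[out]/[in] = 10^(0.4209) = 2.636.
[out] = 2.636 × 38.8 = 102.3 mmol/L.

100 mmol/L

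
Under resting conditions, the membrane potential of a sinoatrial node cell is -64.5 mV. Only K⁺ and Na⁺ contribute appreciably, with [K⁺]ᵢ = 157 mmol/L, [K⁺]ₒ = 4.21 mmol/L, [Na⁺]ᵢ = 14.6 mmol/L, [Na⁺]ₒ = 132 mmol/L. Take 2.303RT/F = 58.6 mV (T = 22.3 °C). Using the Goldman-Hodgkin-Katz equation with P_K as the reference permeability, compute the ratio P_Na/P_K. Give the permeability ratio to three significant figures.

0.0630

Let α = P_Na/P_K. GHK: Vm = 58.6·log₁₀[(Kₒ + α·Naₒ)/(Kᵢ + α·Naᵢ)].
10^(Vm/58.6) = 10^(-64.5/58.6) = 0.079308
So 0.079308·(Kᵢ + α·Naᵢ) = Kₒ + α·Naₒ → α = (0.079308·157.0 − 4.21) / (132.0 − 0.079308·14.6)
α = (12.45 − 4.21) / (132.0 − 1.158) = 8.241/130.8 = 0.06299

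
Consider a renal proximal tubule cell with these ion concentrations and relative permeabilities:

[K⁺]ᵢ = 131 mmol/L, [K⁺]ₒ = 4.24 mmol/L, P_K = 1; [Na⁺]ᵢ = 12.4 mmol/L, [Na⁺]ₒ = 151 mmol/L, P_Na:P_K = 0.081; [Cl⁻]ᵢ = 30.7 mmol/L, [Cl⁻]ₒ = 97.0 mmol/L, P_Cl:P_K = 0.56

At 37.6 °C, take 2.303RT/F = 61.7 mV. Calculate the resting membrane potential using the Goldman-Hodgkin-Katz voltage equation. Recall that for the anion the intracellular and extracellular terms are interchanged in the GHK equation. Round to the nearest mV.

-46 mV

Vm = 61.7 · log₁₀[(Σ P·[cation]ₒ + Σ P·[anion]ᵢ) / (Σ P·[cation]ᵢ + Σ P·[anion]ₒ)]
Numerator = 1×4.24 + 0.081×151 + 0.56×30.7 = 33.66
Denominator = 1×131 + 0.081×12.4 + 0.56×97.0 = 186.3
Vm = 61.7 · log₁₀(0.18067) = 61.7 × (-0.7431) = -45.85 mV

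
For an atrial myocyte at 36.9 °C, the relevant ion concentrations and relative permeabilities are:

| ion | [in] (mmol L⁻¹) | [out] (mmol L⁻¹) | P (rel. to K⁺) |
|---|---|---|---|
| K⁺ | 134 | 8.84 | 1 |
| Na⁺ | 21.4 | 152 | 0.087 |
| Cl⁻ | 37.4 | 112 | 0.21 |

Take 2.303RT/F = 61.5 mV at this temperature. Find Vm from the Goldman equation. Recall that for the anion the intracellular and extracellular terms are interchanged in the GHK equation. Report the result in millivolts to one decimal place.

Vm = 61.5 · log₁₀[(Σ P·[cation]ₒ + Σ P·[anion]ᵢ) / (Σ P·[cation]ᵢ + Σ P·[anion]ₒ)]
Numerator = 1×8.84 + 0.087×152 + 0.21×37.4 = 29.92
Denominator = 1×134 + 0.087×21.4 + 0.21×112 = 159.4
Vm = 61.5 · log₁₀(0.18771) = 61.5 × (-0.7265) = -44.68 mV

-44.7 mV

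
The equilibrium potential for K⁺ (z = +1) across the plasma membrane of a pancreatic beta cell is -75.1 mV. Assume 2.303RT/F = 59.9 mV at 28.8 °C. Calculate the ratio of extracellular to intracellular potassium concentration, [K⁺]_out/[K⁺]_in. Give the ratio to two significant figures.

log₁₀([out]/[in]) = E·z/(59.9) = -75.1 × 1 / 59.9 = -1.2538
[out]/[in] = 10^(-1.2538) = 0.05575

0.056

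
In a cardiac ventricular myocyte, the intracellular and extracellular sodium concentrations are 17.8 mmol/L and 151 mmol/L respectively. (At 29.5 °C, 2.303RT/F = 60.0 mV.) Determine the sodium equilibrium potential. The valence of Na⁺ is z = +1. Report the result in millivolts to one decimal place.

E = (60.0/z) · log₁₀([Na⁺]_out/[Na⁺]_in) with z = +1.
= (60.0/1) · log₁₀(151/17.8) = 60.00 · log₁₀(8.483)
= 60.00 · (0.9286) = 55.71 mV

55.7 mV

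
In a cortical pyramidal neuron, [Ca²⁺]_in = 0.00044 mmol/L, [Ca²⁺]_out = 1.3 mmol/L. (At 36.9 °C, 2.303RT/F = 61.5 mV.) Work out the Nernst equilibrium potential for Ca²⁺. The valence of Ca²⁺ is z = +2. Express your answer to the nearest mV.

E = (61.5/z) · log₁₀([Ca²⁺]_out/[Ca²⁺]_in) with z = +2.
= (61.5/2) · log₁₀(1.3/0.00044) = 30.75 · log₁₀(2955)
= 30.75 · (3.4705) = 106.72 mV

107 mV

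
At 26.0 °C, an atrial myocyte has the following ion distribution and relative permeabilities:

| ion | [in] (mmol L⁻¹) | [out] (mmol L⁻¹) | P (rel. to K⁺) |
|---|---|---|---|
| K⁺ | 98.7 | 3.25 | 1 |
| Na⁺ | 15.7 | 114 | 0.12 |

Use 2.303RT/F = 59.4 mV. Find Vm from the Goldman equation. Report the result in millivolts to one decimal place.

-46.0 mV

Vm = 59.4 · log₁₀[(Σ P·[cation]ₒ + Σ P·[anion]ᵢ) / (Σ P·[cation]ᵢ + Σ P·[anion]ₒ)]
Numerator = 1×3.25 + 0.12×114 = 16.93
Denominator = 1×98.7 + 0.12×15.7 = 100.6
Vm = 59.4 · log₁₀(0.16832) = 59.4 × (-0.7739) = -45.97 mV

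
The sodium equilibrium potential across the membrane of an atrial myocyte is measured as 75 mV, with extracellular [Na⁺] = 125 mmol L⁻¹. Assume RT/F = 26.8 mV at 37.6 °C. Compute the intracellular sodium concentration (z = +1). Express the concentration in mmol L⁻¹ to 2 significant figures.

7.6 mmol L⁻¹

Nernst: E = (26.8/1) · ln([out]/[in]), so ln([out]/[in]) = 75.0 × 1 / 26.8 = 2.7985.
[out]/[in] = e^(2.7985) = 16.42.
[in] = 125 / 16.42 = 7.613 mmol L⁻¹.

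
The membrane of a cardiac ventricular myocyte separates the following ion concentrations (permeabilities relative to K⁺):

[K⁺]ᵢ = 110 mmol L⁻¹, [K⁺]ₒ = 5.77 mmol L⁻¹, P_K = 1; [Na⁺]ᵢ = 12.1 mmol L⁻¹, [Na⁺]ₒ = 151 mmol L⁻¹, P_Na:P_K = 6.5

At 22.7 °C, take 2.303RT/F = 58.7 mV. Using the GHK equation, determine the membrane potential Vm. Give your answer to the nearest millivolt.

42 mV

Vm = 58.7 · log₁₀[(Σ P·[cation]ₒ + Σ P·[anion]ᵢ) / (Σ P·[cation]ᵢ + Σ P·[anion]ₒ)]
Numerator = 1×5.77 + 6.5×151 = 987.3
Denominator = 1×110 + 6.5×12.1 = 188.6
Vm = 58.7 · log₁₀(5.2333) = 58.7 × (0.7188) = 42.19 mV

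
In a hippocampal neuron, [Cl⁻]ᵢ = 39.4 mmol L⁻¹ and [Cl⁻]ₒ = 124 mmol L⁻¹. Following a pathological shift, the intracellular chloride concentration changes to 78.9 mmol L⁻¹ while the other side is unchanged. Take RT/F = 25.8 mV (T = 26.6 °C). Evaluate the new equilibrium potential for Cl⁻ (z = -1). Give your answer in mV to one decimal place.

After the shift: [Cl⁻]_out = 124, [Cl⁻]_in = 78.9 mmol L⁻¹.
E_new = (25.8/-1)·ln(124/78.9) = -25.80 · (0.4521) = -11.66 mV

-11.7 mV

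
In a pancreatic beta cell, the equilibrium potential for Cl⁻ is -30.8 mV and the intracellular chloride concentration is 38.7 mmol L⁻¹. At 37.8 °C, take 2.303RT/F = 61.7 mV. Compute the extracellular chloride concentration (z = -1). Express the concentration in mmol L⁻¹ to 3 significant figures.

122 mmol L⁻¹

Nernst: E = (61.7/-1) · log₁₀([out]/[in]), so log₁₀([out]/[in]) = -30.8 × -1 / 61.7 = 0.4992.
[out]/[in] = 10^(0.4992) = 3.156.
[out] = 3.156 × 38.7 = 122.2 mmol L⁻¹.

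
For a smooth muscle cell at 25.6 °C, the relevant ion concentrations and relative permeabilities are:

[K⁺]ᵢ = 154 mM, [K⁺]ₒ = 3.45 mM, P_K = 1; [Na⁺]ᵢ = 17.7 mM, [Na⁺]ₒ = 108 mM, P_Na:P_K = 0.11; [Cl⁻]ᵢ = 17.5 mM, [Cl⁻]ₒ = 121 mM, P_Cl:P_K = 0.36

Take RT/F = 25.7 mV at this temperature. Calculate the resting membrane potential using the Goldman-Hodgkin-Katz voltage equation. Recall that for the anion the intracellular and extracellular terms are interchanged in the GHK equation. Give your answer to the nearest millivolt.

-57 mV

Vm = 25.7 · ln[(Σ P·[cation]ₒ + Σ P·[anion]ᵢ) / (Σ P·[cation]ᵢ + Σ P·[anion]ₒ)]
Numerator = 1×3.45 + 0.11×108 + 0.36×17.5 = 21.63
Denominator = 1×154 + 0.11×17.7 + 0.36×121 = 199.5
Vm = 25.7 · ln(0.10842) = 25.7 × (-2.2218) = -57.10 mV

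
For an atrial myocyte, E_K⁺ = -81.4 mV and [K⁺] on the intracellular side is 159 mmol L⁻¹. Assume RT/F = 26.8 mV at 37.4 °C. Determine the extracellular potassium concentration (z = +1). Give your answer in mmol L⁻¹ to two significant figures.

7.6 mmol L⁻¹

Nernst: E = (26.8/1) · ln([out]/[in]), so ln([out]/[in]) = -81.4 × 1 / 26.8 = -3.0373.
[out]/[in] = e^(-3.0373) = 0.04796.
[out] = 0.04796 × 159 = 7.626 mmol L⁻¹.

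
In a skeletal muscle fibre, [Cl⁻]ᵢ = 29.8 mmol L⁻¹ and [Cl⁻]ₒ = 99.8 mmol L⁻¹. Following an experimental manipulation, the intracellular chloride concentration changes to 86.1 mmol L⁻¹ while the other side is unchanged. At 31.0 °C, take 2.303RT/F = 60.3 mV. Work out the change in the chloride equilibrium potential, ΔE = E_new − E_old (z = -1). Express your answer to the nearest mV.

E_old = (60.3/-1)·log₁₀(99.8/29.8) = -31.65 mV
E_new = (60.3/-1)·log₁₀(99.8/86.1) = -3.87 mV
ΔE = -3.87 − (-31.65) = 27.79 mV

28 mV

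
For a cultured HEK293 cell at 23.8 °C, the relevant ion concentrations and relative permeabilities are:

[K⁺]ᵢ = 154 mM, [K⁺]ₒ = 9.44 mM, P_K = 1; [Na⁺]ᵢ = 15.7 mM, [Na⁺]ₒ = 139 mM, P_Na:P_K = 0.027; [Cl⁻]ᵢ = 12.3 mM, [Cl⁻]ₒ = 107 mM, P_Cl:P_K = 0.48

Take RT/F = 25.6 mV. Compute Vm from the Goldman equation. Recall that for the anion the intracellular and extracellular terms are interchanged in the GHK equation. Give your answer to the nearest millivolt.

-61 mV

Vm = 25.6 · ln[(Σ P·[cation]ₒ + Σ P·[anion]ᵢ) / (Σ P·[cation]ᵢ + Σ P·[anion]ₒ)]
Numerator = 1×9.44 + 0.027×139 + 0.48×12.3 = 19.1
Denominator = 1×154 + 0.027×15.7 + 0.48×107 = 205.8
Vm = 25.6 · ln(0.092801) = 25.6 × (-2.3773) = -60.86 mV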